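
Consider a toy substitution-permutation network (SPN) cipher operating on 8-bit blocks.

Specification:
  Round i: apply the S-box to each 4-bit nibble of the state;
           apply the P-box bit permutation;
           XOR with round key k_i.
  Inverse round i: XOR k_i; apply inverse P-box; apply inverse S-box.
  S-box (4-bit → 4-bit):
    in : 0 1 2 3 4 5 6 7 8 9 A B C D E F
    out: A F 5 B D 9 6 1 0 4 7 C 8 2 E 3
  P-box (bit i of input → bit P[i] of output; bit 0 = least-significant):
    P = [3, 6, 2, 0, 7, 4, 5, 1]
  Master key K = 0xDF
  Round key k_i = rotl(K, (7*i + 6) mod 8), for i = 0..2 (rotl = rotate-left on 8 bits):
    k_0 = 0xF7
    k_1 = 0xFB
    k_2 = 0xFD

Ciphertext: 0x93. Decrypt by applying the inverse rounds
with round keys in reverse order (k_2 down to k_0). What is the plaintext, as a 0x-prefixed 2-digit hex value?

s_0 = ciphertext = 0x93
s_1 = InvRound(s_0, k_2) = 0xBA
s_2 = InvRound(s_1, k_1) = 0x80
s_3 = InvRound(s_2, k_0) = 0xEE

0xEE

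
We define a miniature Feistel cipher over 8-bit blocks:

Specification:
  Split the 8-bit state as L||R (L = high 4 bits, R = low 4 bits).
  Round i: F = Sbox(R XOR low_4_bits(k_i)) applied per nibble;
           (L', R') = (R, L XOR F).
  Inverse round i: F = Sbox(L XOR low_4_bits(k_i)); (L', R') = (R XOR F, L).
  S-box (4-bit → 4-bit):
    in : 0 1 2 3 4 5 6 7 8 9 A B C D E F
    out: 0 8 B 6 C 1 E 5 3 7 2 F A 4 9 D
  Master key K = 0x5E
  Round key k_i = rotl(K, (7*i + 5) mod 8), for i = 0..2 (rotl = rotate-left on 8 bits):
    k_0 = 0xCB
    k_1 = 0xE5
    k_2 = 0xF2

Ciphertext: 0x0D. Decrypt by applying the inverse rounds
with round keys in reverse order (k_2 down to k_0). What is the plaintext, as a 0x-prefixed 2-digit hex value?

s_0 = ciphertext = 0x0D
s_1 = InvRound(s_0, k_2) = 0x60
s_2 = InvRound(s_1, k_1) = 0x66
s_3 = InvRound(s_2, k_0) = 0x26

0x26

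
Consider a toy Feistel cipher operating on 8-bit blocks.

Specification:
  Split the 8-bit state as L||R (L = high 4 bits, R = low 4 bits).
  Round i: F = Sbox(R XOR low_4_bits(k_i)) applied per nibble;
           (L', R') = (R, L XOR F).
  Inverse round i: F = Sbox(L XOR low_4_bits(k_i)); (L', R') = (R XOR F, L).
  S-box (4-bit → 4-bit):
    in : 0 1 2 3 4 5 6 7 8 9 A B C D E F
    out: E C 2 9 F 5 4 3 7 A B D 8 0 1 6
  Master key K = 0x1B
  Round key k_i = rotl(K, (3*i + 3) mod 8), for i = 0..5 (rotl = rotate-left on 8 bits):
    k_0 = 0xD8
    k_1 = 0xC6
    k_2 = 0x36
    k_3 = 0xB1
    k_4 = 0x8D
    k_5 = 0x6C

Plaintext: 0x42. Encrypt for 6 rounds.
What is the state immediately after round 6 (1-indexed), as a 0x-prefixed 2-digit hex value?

0x73

s_0 = plaintext = 0x42
s_1 = Round(s_0, k_0) = 0x2F
s_2 = Round(s_1, k_1) = 0xF8
s_3 = Round(s_2, k_2) = 0x8E
s_4 = Round(s_3, k_3) = 0xEE
s_5 = Round(s_4, k_4) = 0xE7
s_6 = Round(s_5, k_5) = 0x73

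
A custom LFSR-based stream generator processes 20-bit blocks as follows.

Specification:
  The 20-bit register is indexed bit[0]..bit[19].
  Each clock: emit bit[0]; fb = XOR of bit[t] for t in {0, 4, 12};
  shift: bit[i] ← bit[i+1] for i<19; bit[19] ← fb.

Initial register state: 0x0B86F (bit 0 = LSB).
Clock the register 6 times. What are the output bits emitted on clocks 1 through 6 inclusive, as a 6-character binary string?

111101

reg_0 = 0x0B86F
clock 1: out=1, reg = 0x05C37
clock 2: out=1, reg = 0x82E1B
clock 3: out=1, reg = 0x4170D
clock 4: out=1, reg = 0x20B86
clock 5: out=0, reg = 0x105C3
clock 6: out=1, reg = 0x882E1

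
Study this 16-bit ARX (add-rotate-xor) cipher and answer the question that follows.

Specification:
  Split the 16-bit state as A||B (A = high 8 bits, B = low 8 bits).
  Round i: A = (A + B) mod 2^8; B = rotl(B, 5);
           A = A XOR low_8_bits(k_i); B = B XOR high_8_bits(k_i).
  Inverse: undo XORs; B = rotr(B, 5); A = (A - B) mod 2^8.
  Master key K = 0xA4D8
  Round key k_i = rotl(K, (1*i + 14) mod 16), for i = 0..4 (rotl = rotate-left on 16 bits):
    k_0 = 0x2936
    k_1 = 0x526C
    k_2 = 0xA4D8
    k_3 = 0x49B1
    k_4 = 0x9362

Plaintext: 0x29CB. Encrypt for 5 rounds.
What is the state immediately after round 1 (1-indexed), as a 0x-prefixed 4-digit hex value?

s_0 = plaintext = 0x29CB
s_1 = Round(s_0, k_0) = 0xC250
s_2 = Round(s_1, k_1) = 0x7E58
s_3 = Round(s_2, k_2) = 0x0EAF
s_4 = Round(s_3, k_3) = 0x0CBC
s_5 = Round(s_4, k_4) = 0xAA04

0xC250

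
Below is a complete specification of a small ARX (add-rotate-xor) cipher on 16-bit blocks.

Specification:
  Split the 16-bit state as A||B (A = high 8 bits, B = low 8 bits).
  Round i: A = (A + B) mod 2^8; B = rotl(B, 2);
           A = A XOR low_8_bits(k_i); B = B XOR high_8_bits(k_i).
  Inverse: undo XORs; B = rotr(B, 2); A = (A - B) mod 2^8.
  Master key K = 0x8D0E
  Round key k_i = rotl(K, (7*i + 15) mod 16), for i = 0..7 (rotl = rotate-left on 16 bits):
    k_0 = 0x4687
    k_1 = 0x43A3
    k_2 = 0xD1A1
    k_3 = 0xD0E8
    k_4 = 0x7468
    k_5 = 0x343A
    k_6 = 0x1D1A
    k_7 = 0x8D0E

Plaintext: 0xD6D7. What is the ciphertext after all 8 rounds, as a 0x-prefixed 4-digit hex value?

s_0 = plaintext = 0xD6D7
s_1 = Round(s_0, k_0) = 0x2A19
s_2 = Round(s_1, k_1) = 0xE027
s_3 = Round(s_2, k_2) = 0xA64D
s_4 = Round(s_3, k_3) = 0x1BE5
s_5 = Round(s_4, k_4) = 0x68E3
s_6 = Round(s_5, k_5) = 0x71BB
s_7 = Round(s_6, k_6) = 0x36F3
s_8 = Round(s_7, k_7) = 0x2742

0x2742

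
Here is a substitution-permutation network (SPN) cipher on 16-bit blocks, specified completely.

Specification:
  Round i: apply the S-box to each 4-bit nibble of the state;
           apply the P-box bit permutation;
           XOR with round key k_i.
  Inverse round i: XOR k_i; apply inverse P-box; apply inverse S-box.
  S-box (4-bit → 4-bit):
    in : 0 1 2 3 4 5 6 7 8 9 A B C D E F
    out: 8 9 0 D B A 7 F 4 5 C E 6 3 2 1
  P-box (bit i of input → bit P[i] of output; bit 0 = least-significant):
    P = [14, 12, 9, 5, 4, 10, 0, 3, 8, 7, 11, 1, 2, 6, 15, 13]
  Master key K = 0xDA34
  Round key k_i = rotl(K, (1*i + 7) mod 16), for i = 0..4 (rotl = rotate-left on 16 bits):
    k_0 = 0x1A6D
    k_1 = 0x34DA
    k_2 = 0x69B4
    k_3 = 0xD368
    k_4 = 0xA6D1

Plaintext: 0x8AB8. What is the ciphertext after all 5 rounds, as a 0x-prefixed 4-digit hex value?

s_0 = plaintext = 0x8AB8
s_1 = Round(s_0, k_0) = 0x9466
s_2 = Round(s_1, k_1) = 0xE34D
s_3 = Round(s_2, k_2) = 0x34EE
s_4 = Round(s_3, k_3) = 0x66EE
s_5 = Round(s_4, k_4) = 0x3B15

0x3B15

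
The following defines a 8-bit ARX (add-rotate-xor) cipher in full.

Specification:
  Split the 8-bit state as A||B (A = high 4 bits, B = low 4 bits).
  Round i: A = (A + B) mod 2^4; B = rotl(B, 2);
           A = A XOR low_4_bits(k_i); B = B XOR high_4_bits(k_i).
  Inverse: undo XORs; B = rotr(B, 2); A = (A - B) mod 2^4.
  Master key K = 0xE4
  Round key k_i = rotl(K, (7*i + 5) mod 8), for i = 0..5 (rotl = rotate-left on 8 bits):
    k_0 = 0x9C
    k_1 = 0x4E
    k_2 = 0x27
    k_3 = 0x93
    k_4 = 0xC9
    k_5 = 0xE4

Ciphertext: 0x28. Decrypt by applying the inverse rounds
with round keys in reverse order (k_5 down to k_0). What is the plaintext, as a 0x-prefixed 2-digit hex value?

0x26

s_0 = ciphertext = 0x28
s_1 = InvRound(s_0, k_5) = 0xD9
s_2 = InvRound(s_1, k_4) = 0xF5
s_3 = InvRound(s_2, k_3) = 0x93
s_4 = InvRound(s_3, k_2) = 0xA4
s_5 = InvRound(s_4, k_1) = 0x40
s_6 = InvRound(s_5, k_0) = 0x26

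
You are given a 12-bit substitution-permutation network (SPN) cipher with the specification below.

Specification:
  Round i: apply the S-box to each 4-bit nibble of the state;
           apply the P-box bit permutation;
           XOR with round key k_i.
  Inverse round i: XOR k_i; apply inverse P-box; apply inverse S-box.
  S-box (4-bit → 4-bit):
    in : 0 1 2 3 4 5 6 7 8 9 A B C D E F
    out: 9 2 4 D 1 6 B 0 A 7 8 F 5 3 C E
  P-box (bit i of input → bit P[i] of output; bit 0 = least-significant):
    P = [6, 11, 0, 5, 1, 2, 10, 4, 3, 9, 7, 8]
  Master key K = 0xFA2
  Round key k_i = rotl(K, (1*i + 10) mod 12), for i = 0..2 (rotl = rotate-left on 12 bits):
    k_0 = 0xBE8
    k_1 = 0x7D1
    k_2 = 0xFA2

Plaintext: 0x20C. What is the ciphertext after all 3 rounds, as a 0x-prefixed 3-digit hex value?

s_0 = plaintext = 0x20C
s_1 = Round(s_0, k_0) = 0xB3B
s_2 = Round(s_1, k_1) = 0x82A
s_3 = Round(s_2, k_2) = 0x882

0x882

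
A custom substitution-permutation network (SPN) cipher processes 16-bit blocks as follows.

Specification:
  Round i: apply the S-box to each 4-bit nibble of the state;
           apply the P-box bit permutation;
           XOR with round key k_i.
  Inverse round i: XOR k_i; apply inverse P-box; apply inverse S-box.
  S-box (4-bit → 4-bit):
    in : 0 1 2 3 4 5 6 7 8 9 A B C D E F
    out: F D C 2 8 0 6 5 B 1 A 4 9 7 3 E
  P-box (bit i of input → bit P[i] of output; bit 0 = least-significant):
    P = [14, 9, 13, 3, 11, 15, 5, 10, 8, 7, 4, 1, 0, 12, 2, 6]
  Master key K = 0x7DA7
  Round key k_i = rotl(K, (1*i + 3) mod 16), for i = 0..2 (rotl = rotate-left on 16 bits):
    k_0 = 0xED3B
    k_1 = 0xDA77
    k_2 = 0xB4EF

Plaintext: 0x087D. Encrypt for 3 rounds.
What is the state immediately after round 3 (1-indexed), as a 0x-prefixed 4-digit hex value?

0xFAB8

s_0 = plaintext = 0x087D
s_1 = Round(s_0, k_0) = 0x96DC
s_2 = Round(s_1, k_1) = 0x12CE
s_3 = Round(s_2, k_2) = 0xFAB8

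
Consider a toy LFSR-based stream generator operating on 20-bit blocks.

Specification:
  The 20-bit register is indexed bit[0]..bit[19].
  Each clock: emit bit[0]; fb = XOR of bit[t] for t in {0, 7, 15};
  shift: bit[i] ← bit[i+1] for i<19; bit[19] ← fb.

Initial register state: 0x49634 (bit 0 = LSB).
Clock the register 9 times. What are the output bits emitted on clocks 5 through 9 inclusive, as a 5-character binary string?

reg_0 = 0x49634
clock 1: out=0, reg = 0xA4B1A
clock 2: out=0, reg = 0x5258D
clock 3: out=1, reg = 0x292C6
clock 4: out=0, reg = 0x14963
clock 5: out=1, reg = 0x8A4B1
clock 6: out=1, reg = 0xC5258
clock 7: out=0, reg = 0x6292C
clock 8: out=0, reg = 0x31496
clock 9: out=0, reg = 0x98A4B

11000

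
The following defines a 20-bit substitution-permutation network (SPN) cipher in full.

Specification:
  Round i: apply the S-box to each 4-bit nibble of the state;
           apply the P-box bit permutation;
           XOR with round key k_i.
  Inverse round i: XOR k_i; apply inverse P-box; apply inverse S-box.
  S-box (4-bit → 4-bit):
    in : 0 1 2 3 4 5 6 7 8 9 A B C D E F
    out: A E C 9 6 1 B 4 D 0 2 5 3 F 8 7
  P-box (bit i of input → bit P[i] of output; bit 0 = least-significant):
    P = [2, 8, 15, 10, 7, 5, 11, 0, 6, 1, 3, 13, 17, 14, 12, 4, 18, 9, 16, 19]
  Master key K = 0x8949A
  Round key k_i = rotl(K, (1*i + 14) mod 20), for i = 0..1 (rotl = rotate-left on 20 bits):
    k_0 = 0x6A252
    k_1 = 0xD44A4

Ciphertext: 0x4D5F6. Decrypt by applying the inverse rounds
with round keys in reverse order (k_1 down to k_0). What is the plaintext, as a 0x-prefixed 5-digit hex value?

0xC9CB8

s_0 = ciphertext = 0x4D5F6
s_1 = InvRound(s_0, k_1) = 0x22C94
s_2 = InvRound(s_1, k_0) = 0xC9CB8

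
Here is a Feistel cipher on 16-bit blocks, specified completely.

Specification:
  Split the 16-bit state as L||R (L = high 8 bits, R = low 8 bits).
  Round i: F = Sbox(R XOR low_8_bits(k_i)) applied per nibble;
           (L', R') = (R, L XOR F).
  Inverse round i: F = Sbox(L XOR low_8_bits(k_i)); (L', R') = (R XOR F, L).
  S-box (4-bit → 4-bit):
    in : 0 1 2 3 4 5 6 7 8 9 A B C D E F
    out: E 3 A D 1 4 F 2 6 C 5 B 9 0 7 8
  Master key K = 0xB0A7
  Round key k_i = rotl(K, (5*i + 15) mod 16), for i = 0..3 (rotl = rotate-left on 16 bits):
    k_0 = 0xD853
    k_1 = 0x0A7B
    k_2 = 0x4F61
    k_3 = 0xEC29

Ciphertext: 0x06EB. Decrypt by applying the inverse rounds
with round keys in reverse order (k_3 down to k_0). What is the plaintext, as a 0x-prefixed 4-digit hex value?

s_0 = ciphertext = 0x06EB
s_1 = InvRound(s_0, k_3) = 0x4306
s_2 = InvRound(s_1, k_2) = 0xAC43
s_3 = InvRound(s_2, k_1) = 0x41AC
s_4 = InvRound(s_3, k_0) = 0x9641

0x9641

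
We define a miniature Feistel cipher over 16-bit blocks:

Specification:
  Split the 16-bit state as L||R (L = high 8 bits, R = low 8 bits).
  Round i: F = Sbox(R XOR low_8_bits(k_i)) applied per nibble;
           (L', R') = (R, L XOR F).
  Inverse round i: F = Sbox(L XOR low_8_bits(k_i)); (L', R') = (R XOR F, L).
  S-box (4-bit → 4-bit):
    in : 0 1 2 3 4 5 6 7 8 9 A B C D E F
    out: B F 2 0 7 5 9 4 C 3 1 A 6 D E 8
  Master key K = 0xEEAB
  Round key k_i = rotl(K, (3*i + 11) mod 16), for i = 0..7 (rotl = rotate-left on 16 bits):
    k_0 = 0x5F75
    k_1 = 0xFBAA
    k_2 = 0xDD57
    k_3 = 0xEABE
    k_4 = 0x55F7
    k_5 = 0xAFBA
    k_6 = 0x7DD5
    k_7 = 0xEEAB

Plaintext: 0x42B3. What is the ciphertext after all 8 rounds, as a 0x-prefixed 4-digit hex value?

0x2B25

s_0 = plaintext = 0x42B3
s_1 = Round(s_0, k_0) = 0xB32B
s_2 = Round(s_1, k_1) = 0x2B7C
s_3 = Round(s_2, k_2) = 0x7C01
s_4 = Round(s_3, k_3) = 0x01D4
s_5 = Round(s_4, k_4) = 0xD421
s_6 = Round(s_5, k_5) = 0x21EE
s_7 = Round(s_6, k_6) = 0xEE2B
s_8 = Round(s_7, k_7) = 0x2B25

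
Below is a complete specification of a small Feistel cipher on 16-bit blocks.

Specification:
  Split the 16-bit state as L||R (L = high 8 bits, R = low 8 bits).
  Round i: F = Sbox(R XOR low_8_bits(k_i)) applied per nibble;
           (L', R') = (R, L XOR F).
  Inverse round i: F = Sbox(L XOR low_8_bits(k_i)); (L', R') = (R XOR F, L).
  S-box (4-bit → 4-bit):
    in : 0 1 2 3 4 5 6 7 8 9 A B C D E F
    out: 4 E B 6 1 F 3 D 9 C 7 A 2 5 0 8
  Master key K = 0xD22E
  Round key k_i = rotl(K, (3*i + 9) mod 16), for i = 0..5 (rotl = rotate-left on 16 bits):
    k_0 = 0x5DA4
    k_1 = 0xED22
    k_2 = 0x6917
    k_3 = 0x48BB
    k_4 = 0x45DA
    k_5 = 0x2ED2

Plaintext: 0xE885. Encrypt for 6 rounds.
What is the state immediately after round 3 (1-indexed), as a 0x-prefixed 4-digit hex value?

s_0 = plaintext = 0xE885
s_1 = Round(s_0, k_0) = 0x8556
s_2 = Round(s_1, k_1) = 0x5654
s_3 = Round(s_2, k_2) = 0x5440
s_4 = Round(s_3, k_3) = 0x40DE
s_5 = Round(s_4, k_4) = 0xDE01
s_6 = Round(s_5, k_5) = 0x0188

0x5440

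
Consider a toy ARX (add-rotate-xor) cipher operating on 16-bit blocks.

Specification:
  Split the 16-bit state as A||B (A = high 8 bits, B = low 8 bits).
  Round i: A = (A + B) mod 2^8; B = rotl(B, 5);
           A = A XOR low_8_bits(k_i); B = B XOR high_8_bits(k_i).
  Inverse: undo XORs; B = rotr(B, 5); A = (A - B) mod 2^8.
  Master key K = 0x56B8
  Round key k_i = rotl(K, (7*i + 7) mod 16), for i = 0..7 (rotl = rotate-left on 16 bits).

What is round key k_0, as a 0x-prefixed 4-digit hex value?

K = 0x56B8
k_0 = rotl(K, (7*0+7) mod 16) = rotl(K, 7) = 0x5C2B

0x5C2B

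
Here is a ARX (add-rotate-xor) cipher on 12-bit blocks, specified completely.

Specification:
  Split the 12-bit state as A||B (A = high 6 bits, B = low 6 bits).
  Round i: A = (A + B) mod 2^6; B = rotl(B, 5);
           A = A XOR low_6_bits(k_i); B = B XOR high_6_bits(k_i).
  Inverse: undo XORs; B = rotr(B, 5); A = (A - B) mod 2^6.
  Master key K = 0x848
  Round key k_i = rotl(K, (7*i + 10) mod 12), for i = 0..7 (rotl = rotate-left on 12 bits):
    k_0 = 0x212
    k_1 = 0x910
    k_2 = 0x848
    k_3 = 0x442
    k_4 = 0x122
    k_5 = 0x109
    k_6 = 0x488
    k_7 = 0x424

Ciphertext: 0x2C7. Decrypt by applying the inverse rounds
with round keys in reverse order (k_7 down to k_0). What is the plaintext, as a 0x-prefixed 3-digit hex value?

s_0 = ciphertext = 0x2C7
s_1 = InvRound(s_0, k_7) = 0x06E
s_2 = InvRound(s_1, k_6) = 0x439
s_3 = InvRound(s_2, k_5) = 0x7BB
s_4 = InvRound(s_3, k_4) = 0xF7F
s_5 = InvRound(s_4, k_3) = 0x89D
s_6 = InvRound(s_5, k_2) = 0xC79
s_7 = InvRound(s_6, k_1) = 0x9FA
s_8 = InvRound(s_7, k_0) = 0x425

0x425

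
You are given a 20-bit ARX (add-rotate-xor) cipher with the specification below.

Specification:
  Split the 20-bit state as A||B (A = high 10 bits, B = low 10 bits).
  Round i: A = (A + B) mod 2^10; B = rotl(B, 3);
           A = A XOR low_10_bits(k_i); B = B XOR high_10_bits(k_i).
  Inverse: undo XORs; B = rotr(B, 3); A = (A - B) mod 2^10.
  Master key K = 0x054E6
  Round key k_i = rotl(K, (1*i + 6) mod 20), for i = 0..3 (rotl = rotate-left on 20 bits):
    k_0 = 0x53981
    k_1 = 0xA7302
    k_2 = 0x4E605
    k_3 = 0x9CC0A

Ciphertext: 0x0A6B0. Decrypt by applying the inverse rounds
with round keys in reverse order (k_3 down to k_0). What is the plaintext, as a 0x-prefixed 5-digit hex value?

0x657A1

s_0 = ciphertext = 0x0A6B0
s_1 = InvRound(s_0, k_3) = 0xA2D98
s_2 = InvRound(s_1, k_2) = 0xFE894
s_3 = InvRound(s_2, k_1) = 0x2DC41
s_4 = InvRound(s_3, k_0) = 0x657A1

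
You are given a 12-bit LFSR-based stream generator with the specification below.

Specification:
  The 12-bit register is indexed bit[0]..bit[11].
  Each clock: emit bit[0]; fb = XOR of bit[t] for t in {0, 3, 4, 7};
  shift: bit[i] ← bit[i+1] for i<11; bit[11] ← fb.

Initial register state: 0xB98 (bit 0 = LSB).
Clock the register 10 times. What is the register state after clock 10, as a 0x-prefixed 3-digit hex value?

0x796

reg_0 = 0xB98
clock 1: out=0, reg = 0xDCC
clock 2: out=0, reg = 0x6E6
clock 3: out=0, reg = 0xB73
clock 4: out=1, reg = 0x5B9
clock 5: out=1, reg = 0x2DC
clock 6: out=0, reg = 0x96E
clock 7: out=0, reg = 0xCB7
clock 8: out=1, reg = 0xE5B
clock 9: out=1, reg = 0xF2D
clock 10: out=1, reg = 0x796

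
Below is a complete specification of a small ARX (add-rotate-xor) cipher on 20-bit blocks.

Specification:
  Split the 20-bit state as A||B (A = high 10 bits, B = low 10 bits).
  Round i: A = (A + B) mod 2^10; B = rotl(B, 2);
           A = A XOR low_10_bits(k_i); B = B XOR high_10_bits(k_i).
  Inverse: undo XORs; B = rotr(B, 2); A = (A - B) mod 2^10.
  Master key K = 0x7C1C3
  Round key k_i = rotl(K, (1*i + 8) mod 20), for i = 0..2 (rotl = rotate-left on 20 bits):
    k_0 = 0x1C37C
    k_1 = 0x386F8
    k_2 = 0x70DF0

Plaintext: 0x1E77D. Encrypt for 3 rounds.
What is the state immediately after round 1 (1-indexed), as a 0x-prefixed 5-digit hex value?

0x22987

s_0 = plaintext = 0x1E77D
s_1 = Round(s_0, k_0) = 0x22987
s_2 = Round(s_1, k_1) = 0x3A6FC
s_3 = Round(s_2, k_2) = 0x85631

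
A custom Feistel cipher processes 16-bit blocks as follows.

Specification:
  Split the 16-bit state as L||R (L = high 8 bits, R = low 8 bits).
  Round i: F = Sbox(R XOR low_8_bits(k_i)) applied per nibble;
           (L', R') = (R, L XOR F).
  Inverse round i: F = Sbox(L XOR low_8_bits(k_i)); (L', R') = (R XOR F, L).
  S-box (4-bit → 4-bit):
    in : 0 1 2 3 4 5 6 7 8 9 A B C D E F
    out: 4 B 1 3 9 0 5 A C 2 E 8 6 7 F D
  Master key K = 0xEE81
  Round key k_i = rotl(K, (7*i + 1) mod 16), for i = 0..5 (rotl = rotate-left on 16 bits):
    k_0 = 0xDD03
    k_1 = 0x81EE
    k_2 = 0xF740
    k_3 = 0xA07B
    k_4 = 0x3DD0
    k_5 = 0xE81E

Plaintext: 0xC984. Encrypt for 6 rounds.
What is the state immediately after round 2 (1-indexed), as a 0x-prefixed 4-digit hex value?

0x0373

s_0 = plaintext = 0xC984
s_1 = Round(s_0, k_0) = 0x8403
s_2 = Round(s_1, k_1) = 0x0373
s_3 = Round(s_2, k_2) = 0x7330
s_4 = Round(s_3, k_3) = 0x30EB
s_5 = Round(s_4, k_4) = 0xEB08
s_6 = Round(s_5, k_5) = 0x085E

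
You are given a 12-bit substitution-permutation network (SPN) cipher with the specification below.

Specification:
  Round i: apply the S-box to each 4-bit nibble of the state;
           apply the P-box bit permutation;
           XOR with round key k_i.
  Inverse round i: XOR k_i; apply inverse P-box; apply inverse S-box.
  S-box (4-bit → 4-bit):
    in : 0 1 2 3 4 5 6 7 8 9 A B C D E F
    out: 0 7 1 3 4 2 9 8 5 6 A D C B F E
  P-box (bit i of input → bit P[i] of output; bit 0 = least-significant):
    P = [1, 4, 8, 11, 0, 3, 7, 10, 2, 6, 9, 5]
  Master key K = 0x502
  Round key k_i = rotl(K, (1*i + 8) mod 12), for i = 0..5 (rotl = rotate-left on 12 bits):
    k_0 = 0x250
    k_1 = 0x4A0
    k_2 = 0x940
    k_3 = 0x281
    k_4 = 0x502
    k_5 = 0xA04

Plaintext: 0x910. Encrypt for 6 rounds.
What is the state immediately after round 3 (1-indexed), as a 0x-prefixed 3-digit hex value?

0x80B

s_0 = plaintext = 0x910
s_1 = Round(s_0, k_0) = 0x099
s_2 = Round(s_1, k_1) = 0x538
s_3 = Round(s_2, k_2) = 0x80B
s_4 = Round(s_3, k_3) = 0x987
s_5 = Round(s_4, k_4) = 0xFC3
s_6 = Round(s_5, k_5) = 0xCF6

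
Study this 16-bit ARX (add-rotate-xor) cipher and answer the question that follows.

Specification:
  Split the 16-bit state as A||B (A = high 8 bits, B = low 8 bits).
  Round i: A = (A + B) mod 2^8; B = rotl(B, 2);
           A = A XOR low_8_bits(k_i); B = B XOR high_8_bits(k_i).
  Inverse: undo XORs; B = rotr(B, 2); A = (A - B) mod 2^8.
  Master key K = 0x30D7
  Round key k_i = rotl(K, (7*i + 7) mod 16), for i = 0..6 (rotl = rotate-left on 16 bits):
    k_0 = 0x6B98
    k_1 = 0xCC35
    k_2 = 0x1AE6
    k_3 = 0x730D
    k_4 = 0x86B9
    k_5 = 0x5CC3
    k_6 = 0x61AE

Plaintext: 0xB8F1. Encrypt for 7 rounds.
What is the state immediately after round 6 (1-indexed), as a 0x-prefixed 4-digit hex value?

0x8B89

s_0 = plaintext = 0xB8F1
s_1 = Round(s_0, k_0) = 0x31AC
s_2 = Round(s_1, k_1) = 0xE87E
s_3 = Round(s_2, k_2) = 0x80E3
s_4 = Round(s_3, k_3) = 0x6EFC
s_5 = Round(s_4, k_4) = 0xD375
s_6 = Round(s_5, k_5) = 0x8B89
s_7 = Round(s_6, k_6) = 0xBA47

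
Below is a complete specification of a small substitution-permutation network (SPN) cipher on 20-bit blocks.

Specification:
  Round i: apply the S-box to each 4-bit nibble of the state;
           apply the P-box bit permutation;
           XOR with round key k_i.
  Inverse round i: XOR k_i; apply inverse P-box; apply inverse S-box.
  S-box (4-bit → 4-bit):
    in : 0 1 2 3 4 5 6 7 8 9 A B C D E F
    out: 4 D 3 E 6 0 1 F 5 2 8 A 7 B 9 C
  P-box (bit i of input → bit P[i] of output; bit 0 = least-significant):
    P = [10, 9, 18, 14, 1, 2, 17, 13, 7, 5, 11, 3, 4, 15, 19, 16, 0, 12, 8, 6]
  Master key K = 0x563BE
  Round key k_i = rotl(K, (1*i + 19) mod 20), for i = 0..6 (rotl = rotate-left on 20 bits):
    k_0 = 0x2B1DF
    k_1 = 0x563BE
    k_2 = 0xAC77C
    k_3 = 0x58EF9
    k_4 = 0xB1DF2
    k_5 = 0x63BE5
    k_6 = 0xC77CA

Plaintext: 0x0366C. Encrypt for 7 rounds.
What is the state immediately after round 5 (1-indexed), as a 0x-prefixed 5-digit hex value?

0xD6052

s_0 = plaintext = 0x0366C
s_1 = Round(s_0, k_0) = 0xF365D
s_2 = Round(s_1, k_1) = 0xCA47E
s_3 = Round(s_2, k_2) = 0x9BA5B
s_4 = Round(s_3, k_3) = 0x45CF1
s_5 = Round(s_4, k_4) = 0xD6052
s_6 = Round(s_5, k_5) = 0x625B4
s_7 = Round(s_6, k_6) = 0x8D5DF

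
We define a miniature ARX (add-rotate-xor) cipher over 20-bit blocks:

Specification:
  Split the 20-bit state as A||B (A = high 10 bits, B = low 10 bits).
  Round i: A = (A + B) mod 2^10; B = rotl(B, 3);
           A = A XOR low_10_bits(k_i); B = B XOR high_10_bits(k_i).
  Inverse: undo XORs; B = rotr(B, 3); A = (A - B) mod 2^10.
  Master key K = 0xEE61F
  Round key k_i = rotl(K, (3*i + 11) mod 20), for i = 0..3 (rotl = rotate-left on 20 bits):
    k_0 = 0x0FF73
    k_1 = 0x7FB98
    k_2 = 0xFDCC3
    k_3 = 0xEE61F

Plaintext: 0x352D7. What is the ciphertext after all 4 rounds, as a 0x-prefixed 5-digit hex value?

0x416D8

s_0 = plaintext = 0x352D7
s_1 = Round(s_0, k_0) = 0x36282
s_2 = Round(s_1, k_1) = 0x309EB
s_3 = Round(s_2, k_2) = 0x9B8AC
s_4 = Round(s_3, k_3) = 0x416D8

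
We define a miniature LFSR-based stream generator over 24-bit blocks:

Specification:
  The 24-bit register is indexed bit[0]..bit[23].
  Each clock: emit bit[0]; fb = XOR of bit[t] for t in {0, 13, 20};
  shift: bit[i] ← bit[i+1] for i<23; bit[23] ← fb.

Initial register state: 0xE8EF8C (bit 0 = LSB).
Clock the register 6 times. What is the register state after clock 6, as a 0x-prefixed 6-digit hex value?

reg_0 = 0xE8EF8C
clock 1: out=0, reg = 0xF477C6
clock 2: out=0, reg = 0x7A3BE3
clock 3: out=1, reg = 0xBD1DF1
clock 4: out=1, reg = 0x5E8EF8
clock 5: out=0, reg = 0xAF477C
clock 6: out=0, reg = 0x57A3BE

0x57A3BE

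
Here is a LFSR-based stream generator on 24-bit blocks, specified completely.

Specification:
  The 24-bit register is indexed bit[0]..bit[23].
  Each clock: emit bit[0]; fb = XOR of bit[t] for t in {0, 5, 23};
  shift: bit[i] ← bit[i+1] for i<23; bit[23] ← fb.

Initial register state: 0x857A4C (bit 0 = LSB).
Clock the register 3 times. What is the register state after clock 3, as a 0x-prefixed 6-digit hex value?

0xB0AF49

reg_0 = 0x857A4C
clock 1: out=0, reg = 0xC2BD26
clock 2: out=0, reg = 0x615E93
clock 3: out=1, reg = 0xB0AF49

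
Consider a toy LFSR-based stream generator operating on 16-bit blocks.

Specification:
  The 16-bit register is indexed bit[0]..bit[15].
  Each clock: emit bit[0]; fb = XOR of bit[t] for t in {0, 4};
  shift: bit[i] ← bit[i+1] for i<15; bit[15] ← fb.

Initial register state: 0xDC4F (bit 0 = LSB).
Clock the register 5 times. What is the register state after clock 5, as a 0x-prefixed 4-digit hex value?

0x5EE2

reg_0 = 0xDC4F
clock 1: out=1, reg = 0xEE27
clock 2: out=1, reg = 0xF713
clock 3: out=1, reg = 0x7B89
clock 4: out=1, reg = 0xBDC4
clock 5: out=0, reg = 0x5EE2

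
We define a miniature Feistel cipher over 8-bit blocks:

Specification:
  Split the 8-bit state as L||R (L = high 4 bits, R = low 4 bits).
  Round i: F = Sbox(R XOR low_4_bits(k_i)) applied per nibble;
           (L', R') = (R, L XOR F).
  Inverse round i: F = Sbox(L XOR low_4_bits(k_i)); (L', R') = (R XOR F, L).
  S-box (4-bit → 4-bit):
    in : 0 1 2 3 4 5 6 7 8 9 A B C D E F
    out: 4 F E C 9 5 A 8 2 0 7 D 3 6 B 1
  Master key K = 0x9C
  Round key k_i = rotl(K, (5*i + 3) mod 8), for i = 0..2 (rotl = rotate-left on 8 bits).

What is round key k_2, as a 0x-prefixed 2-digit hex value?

0x93

K = 0x9C
k_0 = rotl(K, (5*0+3) mod 8) = rotl(K, 3) = 0xE4
k_1 = rotl(K, (5*1+3) mod 8) = rotl(K, 0) = 0x9C
k_2 = rotl(K, (5*2+3) mod 8) = rotl(K, 5) = 0x93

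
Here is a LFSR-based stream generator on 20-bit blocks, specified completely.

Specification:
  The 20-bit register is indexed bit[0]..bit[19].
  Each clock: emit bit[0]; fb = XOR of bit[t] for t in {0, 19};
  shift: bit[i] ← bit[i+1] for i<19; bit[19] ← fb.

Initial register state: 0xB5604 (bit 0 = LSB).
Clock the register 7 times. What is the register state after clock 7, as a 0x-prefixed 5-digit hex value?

reg_0 = 0xB5604
clock 1: out=0, reg = 0xDAB02
clock 2: out=0, reg = 0xED581
clock 3: out=1, reg = 0x76AC0
clock 4: out=0, reg = 0x3B560
clock 5: out=0, reg = 0x1DAB0
clock 6: out=0, reg = 0x0ED58
clock 7: out=0, reg = 0x076AC

0x076AC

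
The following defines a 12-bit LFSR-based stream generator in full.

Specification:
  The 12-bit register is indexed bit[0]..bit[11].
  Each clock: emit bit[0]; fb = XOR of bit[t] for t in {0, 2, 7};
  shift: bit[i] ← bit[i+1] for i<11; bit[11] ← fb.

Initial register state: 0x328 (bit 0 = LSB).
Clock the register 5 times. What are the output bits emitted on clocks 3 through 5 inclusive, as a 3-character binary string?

reg_0 = 0x328
clock 1: out=0, reg = 0x194
clock 2: out=0, reg = 0x0CA
clock 3: out=0, reg = 0x865
clock 4: out=1, reg = 0x432
clock 5: out=0, reg = 0x219

010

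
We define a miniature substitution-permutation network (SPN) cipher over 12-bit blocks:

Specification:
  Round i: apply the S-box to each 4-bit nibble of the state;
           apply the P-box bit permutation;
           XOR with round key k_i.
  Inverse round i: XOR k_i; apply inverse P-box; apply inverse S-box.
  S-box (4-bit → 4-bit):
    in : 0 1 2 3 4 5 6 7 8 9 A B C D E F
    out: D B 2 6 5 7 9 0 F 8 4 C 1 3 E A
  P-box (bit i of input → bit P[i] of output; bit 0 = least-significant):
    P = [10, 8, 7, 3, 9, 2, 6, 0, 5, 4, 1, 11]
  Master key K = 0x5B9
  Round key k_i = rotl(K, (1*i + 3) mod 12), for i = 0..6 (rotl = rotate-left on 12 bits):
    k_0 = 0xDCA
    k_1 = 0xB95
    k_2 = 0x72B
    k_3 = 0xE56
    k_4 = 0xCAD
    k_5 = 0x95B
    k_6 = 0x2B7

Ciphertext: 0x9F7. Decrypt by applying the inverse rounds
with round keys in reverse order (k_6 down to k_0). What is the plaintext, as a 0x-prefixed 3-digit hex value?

s_0 = ciphertext = 0x9F7
s_1 = InvRound(s_0, k_6) = 0x942
s_2 = InvRound(s_1, k_5) = 0x299
s_3 = InvRound(s_2, k_4) = 0x1DC
s_4 = InvRound(s_3, k_3) = 0xBC8
s_5 = InvRound(s_4, k_2) = 0x0B4
s_6 = InvRound(s_5, k_1) = 0x662
s_7 = InvRound(s_6, k_0) = 0x6CE

0x6CE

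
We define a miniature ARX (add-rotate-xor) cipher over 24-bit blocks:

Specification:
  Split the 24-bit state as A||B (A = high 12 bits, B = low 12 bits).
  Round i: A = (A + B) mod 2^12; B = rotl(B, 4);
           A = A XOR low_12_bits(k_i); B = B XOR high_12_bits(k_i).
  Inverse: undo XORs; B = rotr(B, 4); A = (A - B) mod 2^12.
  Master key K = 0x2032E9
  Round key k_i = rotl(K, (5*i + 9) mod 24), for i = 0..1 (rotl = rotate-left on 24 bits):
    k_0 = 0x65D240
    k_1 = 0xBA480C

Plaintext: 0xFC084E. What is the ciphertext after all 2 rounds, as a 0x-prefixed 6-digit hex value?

0x50F0F6

s_0 = plaintext = 0xFC084E
s_1 = Round(s_0, k_0) = 0xA4E2B5
s_2 = Round(s_1, k_1) = 0x50F0F6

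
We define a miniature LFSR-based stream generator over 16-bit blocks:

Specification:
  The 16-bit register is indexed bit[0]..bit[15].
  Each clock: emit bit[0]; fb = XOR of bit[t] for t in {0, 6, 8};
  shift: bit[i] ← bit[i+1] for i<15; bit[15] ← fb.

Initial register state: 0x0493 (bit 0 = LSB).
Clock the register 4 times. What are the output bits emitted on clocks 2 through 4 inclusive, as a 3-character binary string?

reg_0 = 0x0493
clock 1: out=1, reg = 0x8249
clock 2: out=1, reg = 0x4124
clock 3: out=0, reg = 0xA092
clock 4: out=0, reg = 0x5049

100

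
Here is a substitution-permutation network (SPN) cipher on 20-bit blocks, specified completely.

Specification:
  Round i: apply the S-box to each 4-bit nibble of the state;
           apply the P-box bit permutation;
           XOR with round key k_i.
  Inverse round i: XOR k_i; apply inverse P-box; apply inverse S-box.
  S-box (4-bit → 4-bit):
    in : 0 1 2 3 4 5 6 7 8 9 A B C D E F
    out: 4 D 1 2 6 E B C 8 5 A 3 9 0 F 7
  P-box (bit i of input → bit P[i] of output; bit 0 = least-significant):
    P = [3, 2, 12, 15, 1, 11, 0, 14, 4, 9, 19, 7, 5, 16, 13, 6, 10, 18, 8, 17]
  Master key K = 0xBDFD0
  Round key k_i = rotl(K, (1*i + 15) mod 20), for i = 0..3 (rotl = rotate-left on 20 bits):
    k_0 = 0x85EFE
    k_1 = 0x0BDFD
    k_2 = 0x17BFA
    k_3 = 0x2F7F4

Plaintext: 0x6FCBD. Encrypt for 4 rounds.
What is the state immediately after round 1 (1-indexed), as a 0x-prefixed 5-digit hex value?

s_0 = plaintext = 0x6FCBD
s_1 = Round(s_0, k_0) = 0xF724C
s_2 = Round(s_1, k_1) = 0x410A4
s_3 = Round(s_2, k_2) = 0xD029E
s_4 = Round(s_3, k_3) = 0x247EB

0xF724C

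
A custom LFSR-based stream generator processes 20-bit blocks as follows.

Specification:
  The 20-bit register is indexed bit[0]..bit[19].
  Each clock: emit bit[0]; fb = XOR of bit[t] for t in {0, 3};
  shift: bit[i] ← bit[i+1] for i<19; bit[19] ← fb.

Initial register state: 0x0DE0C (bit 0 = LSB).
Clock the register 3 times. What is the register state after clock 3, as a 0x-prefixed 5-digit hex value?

reg_0 = 0x0DE0C
clock 1: out=0, reg = 0x86F06
clock 2: out=0, reg = 0x43783
clock 3: out=1, reg = 0xA1BC1

0xA1BC1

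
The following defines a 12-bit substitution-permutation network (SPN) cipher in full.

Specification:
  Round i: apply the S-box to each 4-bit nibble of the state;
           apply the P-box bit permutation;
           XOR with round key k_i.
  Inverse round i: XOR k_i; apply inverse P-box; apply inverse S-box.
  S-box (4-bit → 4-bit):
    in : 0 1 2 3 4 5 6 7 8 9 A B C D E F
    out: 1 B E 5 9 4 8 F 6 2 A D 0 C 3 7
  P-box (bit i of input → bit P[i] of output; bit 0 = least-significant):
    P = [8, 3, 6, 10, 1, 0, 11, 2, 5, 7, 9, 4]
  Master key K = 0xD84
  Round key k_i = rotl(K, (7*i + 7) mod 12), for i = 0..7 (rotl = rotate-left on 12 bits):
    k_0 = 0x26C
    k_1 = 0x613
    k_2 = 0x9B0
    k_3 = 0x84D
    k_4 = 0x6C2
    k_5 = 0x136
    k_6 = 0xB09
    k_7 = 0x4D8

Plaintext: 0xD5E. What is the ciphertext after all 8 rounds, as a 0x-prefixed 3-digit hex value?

s_0 = plaintext = 0xD5E
s_1 = Round(s_0, k_0) = 0x974
s_2 = Round(s_1, k_1) = 0xB94
s_3 = Round(s_2, k_2) = 0xE81
s_4 = Round(s_3, k_3) = 0x5E4
s_5 = Round(s_4, k_4) = 0x1C1
s_6 = Round(s_5, k_5) = 0x48E
s_7 = Round(s_6, k_6) = 0x230
s_8 = Round(s_7, k_7) = 0xF4A

0xF4A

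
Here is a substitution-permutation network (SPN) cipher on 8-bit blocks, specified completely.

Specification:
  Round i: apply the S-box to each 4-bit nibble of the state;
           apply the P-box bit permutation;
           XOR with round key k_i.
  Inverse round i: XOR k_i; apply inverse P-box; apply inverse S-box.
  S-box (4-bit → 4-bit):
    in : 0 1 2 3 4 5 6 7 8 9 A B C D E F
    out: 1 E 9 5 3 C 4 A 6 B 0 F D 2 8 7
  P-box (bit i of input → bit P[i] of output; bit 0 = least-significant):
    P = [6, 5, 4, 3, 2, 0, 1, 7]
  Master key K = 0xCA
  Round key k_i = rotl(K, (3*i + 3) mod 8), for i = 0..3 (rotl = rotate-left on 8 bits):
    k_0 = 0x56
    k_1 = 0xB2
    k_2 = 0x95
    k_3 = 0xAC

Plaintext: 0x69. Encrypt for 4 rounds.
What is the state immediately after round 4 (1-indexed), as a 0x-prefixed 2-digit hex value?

s_0 = plaintext = 0x69
s_1 = Round(s_0, k_0) = 0x3C
s_2 = Round(s_1, k_1) = 0xEC
s_3 = Round(s_2, k_2) = 0x4D
s_4 = Round(s_3, k_3) = 0x89

0x89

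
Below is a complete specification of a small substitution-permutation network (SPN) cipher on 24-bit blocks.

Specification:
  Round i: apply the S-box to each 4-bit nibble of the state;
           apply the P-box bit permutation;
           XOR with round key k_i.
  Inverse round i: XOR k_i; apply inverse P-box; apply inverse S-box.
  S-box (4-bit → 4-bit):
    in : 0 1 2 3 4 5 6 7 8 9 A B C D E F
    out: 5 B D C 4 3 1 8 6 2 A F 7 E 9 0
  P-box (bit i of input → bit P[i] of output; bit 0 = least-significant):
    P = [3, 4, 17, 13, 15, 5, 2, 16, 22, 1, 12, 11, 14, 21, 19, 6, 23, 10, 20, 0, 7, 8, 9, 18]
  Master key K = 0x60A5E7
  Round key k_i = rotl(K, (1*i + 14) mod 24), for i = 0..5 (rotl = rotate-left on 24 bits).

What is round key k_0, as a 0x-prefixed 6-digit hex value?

K = 0x60A5E7
k_0 = rotl(K, (1*0+14) mod 24) = rotl(K, 14) = 0x79D829

0x79D829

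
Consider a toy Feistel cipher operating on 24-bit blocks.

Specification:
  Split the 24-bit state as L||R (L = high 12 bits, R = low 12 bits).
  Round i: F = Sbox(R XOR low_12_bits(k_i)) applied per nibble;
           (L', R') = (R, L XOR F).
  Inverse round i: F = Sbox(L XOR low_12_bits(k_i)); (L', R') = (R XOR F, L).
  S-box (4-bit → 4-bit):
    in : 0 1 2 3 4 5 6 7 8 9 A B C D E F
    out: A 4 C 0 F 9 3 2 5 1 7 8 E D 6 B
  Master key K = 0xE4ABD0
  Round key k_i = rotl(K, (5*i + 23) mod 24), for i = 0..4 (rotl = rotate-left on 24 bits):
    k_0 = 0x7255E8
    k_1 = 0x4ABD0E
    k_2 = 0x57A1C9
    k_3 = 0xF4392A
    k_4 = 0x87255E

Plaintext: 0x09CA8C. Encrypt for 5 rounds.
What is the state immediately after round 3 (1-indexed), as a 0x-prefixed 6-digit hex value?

s_0 = plaintext = 0x09CA8C
s_1 = Round(s_0, k_0) = 0xA8CBA3
s_2 = Round(s_1, k_1) = 0xBA39F1
s_3 = Round(s_2, k_2) = 0x9F1EA6
s_4 = Round(s_3, k_3) = 0xEA6BAF
s_5 = Round(s_4, k_4) = 0xBAF812

0x9F1EA6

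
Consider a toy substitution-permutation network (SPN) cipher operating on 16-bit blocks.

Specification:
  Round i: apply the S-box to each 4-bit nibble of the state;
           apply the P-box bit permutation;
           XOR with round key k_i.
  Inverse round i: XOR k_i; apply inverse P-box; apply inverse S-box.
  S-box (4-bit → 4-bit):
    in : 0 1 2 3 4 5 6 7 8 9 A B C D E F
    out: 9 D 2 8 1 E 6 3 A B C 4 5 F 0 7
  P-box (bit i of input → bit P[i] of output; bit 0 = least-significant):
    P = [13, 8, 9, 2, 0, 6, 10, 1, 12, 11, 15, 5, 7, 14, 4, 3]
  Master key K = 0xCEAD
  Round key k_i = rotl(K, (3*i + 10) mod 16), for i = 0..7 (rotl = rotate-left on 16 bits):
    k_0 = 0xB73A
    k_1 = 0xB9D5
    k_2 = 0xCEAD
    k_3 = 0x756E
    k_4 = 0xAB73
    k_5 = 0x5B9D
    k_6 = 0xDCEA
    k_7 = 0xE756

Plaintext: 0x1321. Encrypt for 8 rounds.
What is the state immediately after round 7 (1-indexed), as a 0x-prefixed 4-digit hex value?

0x8353

s_0 = plaintext = 0x1321
s_1 = Round(s_0, k_0) = 0x95C6
s_2 = Round(s_1, k_1) = 0x767C
s_3 = Round(s_2, k_2) = 0x246C
s_4 = Round(s_3, k_3) = 0x032E
s_5 = Round(s_4, k_4) = 0xAB9B
s_6 = Round(s_5, k_5) = 0xD9C6
s_7 = Round(s_6, k_6) = 0x8353
s_8 = Round(s_7, k_7) = 0xA338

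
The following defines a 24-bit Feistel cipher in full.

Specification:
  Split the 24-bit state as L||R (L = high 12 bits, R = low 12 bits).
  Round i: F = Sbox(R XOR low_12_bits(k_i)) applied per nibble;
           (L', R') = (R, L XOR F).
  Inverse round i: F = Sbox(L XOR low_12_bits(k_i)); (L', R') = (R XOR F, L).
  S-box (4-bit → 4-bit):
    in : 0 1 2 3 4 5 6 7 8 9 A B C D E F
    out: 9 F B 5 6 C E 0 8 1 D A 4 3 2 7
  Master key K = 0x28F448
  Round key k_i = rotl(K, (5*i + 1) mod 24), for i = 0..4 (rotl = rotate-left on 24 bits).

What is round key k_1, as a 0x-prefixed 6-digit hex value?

K = 0x28F448
k_0 = rotl(K, (5*0+1) mod 24) = rotl(K, 1) = 0x51E890
k_1 = rotl(K, (5*1+1) mod 24) = rotl(K, 6) = 0x3D120A

0x3D120A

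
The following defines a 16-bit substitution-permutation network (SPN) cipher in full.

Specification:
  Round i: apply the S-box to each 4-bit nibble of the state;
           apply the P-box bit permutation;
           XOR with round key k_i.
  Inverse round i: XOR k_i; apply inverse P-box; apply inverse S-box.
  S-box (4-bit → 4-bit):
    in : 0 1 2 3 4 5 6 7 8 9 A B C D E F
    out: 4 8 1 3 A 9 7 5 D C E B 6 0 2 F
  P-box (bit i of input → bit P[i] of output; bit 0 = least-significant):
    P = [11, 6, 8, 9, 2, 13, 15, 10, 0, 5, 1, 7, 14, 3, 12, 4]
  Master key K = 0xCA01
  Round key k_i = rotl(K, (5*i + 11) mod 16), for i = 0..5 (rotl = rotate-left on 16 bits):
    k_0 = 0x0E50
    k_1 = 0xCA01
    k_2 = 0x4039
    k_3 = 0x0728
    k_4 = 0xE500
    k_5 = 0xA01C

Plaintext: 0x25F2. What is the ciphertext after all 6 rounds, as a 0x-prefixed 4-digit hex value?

0x1CDD

s_0 = plaintext = 0x25F2
s_1 = Round(s_0, k_0) = 0xE2D5
s_2 = Round(s_1, k_1) = 0xC008
s_3 = Round(s_2, k_2) = 0xDB33
s_4 = Round(s_3, k_3) = 0x2FCD
s_5 = Round(s_4, k_4) = 0x05A3
s_6 = Round(s_5, k_5) = 0x1CDD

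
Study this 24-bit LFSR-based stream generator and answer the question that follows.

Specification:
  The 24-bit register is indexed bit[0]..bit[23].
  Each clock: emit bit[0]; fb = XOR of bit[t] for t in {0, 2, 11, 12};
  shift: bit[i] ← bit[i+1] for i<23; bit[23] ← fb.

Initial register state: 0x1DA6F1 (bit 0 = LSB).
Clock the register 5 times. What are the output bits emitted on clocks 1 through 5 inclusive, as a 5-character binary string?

10001

reg_0 = 0x1DA6F1
clock 1: out=1, reg = 0x8ED378
clock 2: out=0, reg = 0xC769BC
clock 3: out=0, reg = 0x63B4DE
clock 4: out=0, reg = 0x31DA6F
clock 5: out=1, reg = 0x18ED37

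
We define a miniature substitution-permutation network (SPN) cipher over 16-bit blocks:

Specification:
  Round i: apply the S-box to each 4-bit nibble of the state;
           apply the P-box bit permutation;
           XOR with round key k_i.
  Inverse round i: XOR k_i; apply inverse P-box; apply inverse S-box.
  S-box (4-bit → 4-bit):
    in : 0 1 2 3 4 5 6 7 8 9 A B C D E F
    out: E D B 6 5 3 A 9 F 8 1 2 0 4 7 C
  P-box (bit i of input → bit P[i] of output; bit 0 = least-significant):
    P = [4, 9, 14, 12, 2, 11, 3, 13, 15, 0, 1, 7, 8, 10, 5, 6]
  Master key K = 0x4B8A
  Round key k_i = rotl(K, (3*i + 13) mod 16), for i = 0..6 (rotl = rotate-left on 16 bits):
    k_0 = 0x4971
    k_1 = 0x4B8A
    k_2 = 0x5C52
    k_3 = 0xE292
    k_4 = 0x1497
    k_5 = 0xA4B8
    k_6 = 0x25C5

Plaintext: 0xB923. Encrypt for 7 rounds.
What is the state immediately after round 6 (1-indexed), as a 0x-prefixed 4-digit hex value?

0x9D8C

s_0 = plaintext = 0xB923
s_1 = Round(s_0, k_0) = 0x27F5
s_2 = Round(s_1, k_1) = 0xEC52
s_3 = Round(s_2, k_2) = 0x4366
s_4 = Round(s_3, k_3) = 0xD9B1
s_5 = Round(s_4, k_4) = 0x4C27
s_6 = Round(s_5, k_5) = 0x9D8C
s_7 = Round(s_6, k_6) = 0x0D8B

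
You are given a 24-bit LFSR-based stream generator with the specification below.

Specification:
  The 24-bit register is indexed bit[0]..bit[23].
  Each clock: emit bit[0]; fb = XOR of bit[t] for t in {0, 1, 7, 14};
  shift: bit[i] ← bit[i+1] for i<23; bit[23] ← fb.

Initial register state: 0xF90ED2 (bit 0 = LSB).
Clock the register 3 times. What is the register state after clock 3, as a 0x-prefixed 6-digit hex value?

0x5F21DA

reg_0 = 0xF90ED2
clock 1: out=0, reg = 0x7C8769
clock 2: out=1, reg = 0xBE43B4
clock 3: out=0, reg = 0x5F21DA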